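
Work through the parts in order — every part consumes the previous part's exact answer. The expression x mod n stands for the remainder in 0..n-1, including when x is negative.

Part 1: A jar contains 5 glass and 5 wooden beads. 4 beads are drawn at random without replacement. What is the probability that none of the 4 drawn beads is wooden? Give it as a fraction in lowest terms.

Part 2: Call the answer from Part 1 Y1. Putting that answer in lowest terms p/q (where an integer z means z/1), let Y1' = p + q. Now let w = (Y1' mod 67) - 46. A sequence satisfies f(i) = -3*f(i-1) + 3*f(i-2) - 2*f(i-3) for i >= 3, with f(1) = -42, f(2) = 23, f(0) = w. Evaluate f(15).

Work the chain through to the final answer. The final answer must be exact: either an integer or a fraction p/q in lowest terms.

Part 1: total draws C(10,4) = 210; favorable C(5,4) = 5; P = 1/42; answer 1/42
Part 2: Y1 = 1/42; threaded value p + q = 43; w = -3; f(3) = -3*(23) + 3*(-42) - 2*(-3) = -189; iterating: f(3)=-189, f(4)=720, f(5)=-2773, f(6)=10857, f(7)=-42330, f(8)=165107, f(9)=-644025, f(10)=2512056, f(11)=-9798457, f(12)=38219589, f(13)=-149078250, f(14)=581490431, f(15)=-2268145221; answer -2268145221

-2268145221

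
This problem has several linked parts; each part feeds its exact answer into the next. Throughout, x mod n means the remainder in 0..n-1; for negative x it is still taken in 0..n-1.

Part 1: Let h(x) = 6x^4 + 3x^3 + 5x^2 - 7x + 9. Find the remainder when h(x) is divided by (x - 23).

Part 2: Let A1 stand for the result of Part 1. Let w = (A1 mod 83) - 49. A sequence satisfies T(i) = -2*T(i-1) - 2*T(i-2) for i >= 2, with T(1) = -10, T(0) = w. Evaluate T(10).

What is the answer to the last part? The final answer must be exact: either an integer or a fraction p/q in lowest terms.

1152

Part 1: remainder = value at the root: 6*(23)^4 + 3*(23)^3 + 5*(23)^2 - 7*(23)^1 + 9 = (1679046) + (36501) + (2645) + (-161) + (9) = 1718040; answer 1718040
Part 2: A1 = 1718040; w = -26; T(2) = -2*(-10) - 2*(-26) = 72; iterating: T(2)=72, T(3)=-124, T(4)=104, T(5)=40, T(6)=-288, T(7)=496, T(8)=-416, T(9)=-160, T(10)=1152; answer 1152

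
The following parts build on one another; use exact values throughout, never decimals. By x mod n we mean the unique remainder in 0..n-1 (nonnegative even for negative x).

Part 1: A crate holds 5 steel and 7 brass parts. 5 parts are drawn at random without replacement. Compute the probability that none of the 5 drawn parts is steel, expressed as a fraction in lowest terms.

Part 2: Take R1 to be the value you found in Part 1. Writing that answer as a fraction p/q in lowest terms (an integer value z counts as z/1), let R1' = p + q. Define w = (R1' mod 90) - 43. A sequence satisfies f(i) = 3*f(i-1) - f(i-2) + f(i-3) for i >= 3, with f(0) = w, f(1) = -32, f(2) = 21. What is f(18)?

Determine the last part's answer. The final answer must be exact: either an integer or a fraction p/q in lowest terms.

164072109

Part 1: total draws C(12,5) = 792; favorable C(7,5) = 21; P = 7/264; answer 7/264
Part 2: R1 = 7/264; threaded value p + q = 271; w = -42; f(3) = 3*(21) - 1*(-32) + 1*(-42) = 53; iterating: f(3)=53, f(4)=106, f(5)=286, f(6)=805, f(7)=2235, f(8)=6186, f(9)=17128, f(10)=47433, f(11)=131357, f(12)=363766, f(13)=1007374, f(14)=2789713, f(15)=7725531, f(16)=21394254, f(17)=59246944, f(18)=164072109; answer 164072109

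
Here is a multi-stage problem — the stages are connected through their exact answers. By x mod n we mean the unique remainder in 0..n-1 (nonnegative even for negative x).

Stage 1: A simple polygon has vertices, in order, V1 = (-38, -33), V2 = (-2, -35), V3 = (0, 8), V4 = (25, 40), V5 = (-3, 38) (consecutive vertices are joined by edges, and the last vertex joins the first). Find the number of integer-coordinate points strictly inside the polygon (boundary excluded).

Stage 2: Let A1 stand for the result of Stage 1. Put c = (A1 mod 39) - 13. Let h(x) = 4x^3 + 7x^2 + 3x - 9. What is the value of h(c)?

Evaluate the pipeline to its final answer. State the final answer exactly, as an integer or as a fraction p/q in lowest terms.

Stage 1: cross terms: (-38*-35 - -2*-33)=1264, (-2*8 - 0*-35)=-16, (0*40 - 25*8)=-200, (25*38 - -3*40)=1070, (-3*-33 - -38*38)=1543; twice the area = |3661| = 3661; area = 3661/2; boundary points = 2 + 1 + 1 + 2 + 1 = 7; strictly interior points = area - boundary/2 + 1 = 1828; answer 1828
Stage 2: A1 = 1828; c = 21; 4*(21)^3 + 7*(21)^2 + 3*(21)^1 - 9 = (37044) + (3087) + (63) + (-9) = 40185; answer 40185

40185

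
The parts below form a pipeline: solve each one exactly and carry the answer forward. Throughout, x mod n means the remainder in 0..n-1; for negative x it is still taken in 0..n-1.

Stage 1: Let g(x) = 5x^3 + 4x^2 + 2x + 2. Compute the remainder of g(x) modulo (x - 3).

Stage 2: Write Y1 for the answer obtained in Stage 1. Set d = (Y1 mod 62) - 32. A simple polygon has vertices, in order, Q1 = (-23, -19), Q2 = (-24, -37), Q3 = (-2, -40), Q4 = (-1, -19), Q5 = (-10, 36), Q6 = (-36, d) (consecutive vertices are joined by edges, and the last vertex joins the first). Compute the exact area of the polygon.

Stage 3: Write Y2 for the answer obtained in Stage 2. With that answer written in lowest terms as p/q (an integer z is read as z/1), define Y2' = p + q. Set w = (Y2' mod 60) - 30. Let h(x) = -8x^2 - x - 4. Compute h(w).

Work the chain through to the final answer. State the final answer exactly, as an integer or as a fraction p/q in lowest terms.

Stage 1: remainder = value at the root: 5*(3)^3 + 4*(3)^2 + 2*(3)^1 + 2 = (135) + (36) + (6) + (2) = 179; answer 179
Stage 2: Y1 = 179; d = 23; cross terms: (-23*-37 - -24*-19)=395, (-24*-40 - -2*-37)=886, (-2*-19 - -1*-40)=-2, (-1*36 - -10*-19)=-226, (-10*23 - -36*36)=1066, (-36*-19 - -23*23)=1213; twice the area = |3332| = 3332; area = 1666; answer 1666
Stage 3: Y2 = 1666; threaded value p + q = 1667; w = 17; -8*(17)^2 - 1*(17)^1 - 4 = (-2312) + (-17) + (-4) = -2333; answer -2333

-2333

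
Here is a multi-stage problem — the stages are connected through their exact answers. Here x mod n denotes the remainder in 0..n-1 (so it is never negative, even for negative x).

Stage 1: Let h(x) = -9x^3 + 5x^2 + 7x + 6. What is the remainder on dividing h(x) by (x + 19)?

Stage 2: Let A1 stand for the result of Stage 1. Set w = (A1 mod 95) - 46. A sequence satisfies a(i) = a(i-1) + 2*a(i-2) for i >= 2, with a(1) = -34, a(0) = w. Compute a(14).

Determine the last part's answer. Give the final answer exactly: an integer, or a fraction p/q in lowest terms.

-196598

Stage 1: remainder = value at the root: -9*(-19)^3 + 5*(-19)^2 + 7*(-19)^1 + 6 = (61731) + (1805) + (-133) + (6) = 63409; answer 63409
Stage 2: A1 = 63409; w = -2; a(2) = 1*(-34) + 2*(-2) = -38; iterating: a(2)=-38, a(3)=-106, a(4)=-182, a(5)=-394, a(6)=-758, a(7)=-1546, a(8)=-3062, a(9)=-6154, a(10)=-12278, a(11)=-24586, a(12)=-49142, a(13)=-98314, a(14)=-196598; answer -196598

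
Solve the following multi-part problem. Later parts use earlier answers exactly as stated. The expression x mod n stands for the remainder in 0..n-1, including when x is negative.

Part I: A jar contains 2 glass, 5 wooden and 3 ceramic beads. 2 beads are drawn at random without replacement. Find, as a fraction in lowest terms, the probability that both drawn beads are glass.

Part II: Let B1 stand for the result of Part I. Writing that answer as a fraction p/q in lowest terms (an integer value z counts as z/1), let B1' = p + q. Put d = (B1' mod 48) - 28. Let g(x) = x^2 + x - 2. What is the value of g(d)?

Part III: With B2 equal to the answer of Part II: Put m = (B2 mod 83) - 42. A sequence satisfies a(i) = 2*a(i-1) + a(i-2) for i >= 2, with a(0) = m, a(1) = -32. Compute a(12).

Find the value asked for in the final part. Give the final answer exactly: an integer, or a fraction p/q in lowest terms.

Part I: total draws C(10,2) = 45; favorable C(2,2) = 1; P = 1/45; answer 1/45
Part II: B1 = 1/45; threaded value p + q = 46; d = 18; 1*(18)^2 + 1*(18)^1 - 2 = (324) + (18) + (-2) = 340; answer 340
Part III: B2 = 340; m = -34; a(2) = 2*(-32) + 1*(-34) = -98; iterating: a(2)=-98, a(3)=-228, a(4)=-554, a(5)=-1336, a(6)=-3226, a(7)=-7788, a(8)=-18802, a(9)=-45392, a(10)=-109586, a(11)=-264564, a(12)=-638714; answer -638714

-638714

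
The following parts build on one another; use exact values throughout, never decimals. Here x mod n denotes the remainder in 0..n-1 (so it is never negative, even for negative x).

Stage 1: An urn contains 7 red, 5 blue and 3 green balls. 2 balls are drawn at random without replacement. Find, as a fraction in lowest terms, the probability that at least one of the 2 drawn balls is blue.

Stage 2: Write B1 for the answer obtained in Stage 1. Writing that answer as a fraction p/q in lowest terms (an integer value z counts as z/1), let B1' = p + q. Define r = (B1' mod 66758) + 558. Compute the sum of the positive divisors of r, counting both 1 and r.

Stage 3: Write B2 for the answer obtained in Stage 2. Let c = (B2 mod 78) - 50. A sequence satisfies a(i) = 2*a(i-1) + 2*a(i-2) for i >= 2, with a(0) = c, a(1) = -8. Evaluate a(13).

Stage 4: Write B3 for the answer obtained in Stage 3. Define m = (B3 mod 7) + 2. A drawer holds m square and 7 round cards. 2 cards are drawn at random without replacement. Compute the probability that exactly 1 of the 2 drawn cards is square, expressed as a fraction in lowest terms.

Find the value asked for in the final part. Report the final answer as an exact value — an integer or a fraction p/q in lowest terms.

28/55

Stage 1: total draws C(15,2) = 105; complement C(10,2) = 45; favorable 105 - 45 = 60; P = 4/7; answer 4/7
Stage 2: B1 = 4/7; threaded value p + q = 11; r = 569; 569 is prime, so its only divisors are 1 and 569; sigma = 1 + 569 = 570; answer 570
Stage 3: B2 = 570; c = -26; a(2) = 2*(-8) + 2*(-26) = -68; iterating: a(2)=-68, a(3)=-152, a(4)=-440, a(5)=-1184, a(6)=-3248, a(7)=-8864, a(8)=-24224, a(9)=-66176, a(10)=-180800, a(11)=-493952, a(12)=-1349504, a(13)=-3686912; answer -3686912
Stage 4: B3 = -3686912; m = 4; total draws C(11,2) = 55; favorable C(4,1)*C(7,1) = 28; P = 28/55; answer 28/55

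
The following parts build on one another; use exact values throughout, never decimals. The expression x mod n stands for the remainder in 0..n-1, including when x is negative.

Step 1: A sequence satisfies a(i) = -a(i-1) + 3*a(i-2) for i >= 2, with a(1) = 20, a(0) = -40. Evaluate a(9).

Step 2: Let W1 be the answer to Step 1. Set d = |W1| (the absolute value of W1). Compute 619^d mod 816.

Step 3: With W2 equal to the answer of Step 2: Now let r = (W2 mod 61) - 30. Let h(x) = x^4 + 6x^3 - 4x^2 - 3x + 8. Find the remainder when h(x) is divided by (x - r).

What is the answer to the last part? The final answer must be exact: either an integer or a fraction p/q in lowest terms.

-34

Step 1: a(2) = -1*(20) + 3*(-40) = -140; iterating: a(2)=-140, a(3)=200, a(4)=-620, a(5)=1220, a(6)=-3080, a(7)=6740, a(8)=-15980, a(9)=36200; answer 36200
Step 2: W1 = 36200; d = 36200; squarings mod 816: 619^1=619, 619^2=457, 619^4=769, 619^8=577, 619^16=1, 619^32=1, 619^64=1, 619^128=1, 619^256=1, 619^512=1, 619^1024=1, 619^2048=1, 619^4096=1, 619^8192=1, 619^16384=1, 619^32768=1; 619^36200 = 619^8 * 619^32 * 619^64 * 619^256 * 619^1024 * 619^2048 * 619^32768 = 577 (mod 816); answer 577
Step 3: W2 = 577; r = -2; remainder = value at the root: 1*(-2)^4 + 6*(-2)^3 - 4*(-2)^2 - 3*(-2)^1 + 8 = (16) + (-48) + (-16) + (6) + (8) = -34; answer -34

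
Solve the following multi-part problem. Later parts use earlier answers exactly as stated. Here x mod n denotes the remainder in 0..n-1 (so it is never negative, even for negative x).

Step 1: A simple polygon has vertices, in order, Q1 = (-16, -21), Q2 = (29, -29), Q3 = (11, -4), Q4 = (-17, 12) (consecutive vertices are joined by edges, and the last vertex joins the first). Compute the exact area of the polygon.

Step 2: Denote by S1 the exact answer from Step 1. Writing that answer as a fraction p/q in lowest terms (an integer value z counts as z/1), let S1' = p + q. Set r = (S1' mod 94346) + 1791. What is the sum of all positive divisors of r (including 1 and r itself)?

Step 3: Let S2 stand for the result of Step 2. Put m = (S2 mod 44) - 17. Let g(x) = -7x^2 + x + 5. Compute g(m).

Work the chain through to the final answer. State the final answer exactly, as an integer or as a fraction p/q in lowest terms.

-2035

Step 1: cross terms: (-16*-29 - 29*-21)=1073, (29*-4 - 11*-29)=203, (11*12 - -17*-4)=64, (-17*-21 - -16*12)=549; twice the area = |1889| = 1889; area = 1889/2; answer 1889/2
Step 2: S1 = 1889/2; threaded value p + q = 1891; r = 3682; 3682 = 2 * 7 * 263; sigma = (1 + 2) * (1 + 7) * (1 + 263) = 3 * 8 * 264 = 6336; answer 6336
Step 3: S2 = 6336; m = -17; -7*(-17)^2 + 1*(-17)^1 + 5 = (-2023) + (-17) + (5) = -2035; answer -2035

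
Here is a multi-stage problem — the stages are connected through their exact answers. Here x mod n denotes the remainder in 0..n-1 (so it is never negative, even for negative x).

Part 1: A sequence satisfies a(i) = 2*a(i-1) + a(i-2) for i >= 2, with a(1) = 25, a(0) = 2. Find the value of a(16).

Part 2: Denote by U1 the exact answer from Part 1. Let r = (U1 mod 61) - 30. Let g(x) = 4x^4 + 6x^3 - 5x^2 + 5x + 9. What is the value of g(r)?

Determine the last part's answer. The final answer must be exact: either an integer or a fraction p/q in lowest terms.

Part 1: a(2) = 2*(25) + 1*(2) = 52; iterating: a(2)=52, a(3)=129, a(4)=310, a(5)=749, a(6)=1808, a(7)=4365, a(8)=10538, a(9)=25441, a(10)=61420, a(11)=148281, a(12)=357982, a(13)=864245, a(14)=2086472, a(15)=5037189, a(16)=12160850; answer 12160850
Part 2: U1 = 12160850; r = -18; 4*(-18)^4 + 6*(-18)^3 - 5*(-18)^2 + 5*(-18)^1 + 9 = (419904) + (-34992) + (-1620) + (-90) + (9) = 383211; answer 383211

383211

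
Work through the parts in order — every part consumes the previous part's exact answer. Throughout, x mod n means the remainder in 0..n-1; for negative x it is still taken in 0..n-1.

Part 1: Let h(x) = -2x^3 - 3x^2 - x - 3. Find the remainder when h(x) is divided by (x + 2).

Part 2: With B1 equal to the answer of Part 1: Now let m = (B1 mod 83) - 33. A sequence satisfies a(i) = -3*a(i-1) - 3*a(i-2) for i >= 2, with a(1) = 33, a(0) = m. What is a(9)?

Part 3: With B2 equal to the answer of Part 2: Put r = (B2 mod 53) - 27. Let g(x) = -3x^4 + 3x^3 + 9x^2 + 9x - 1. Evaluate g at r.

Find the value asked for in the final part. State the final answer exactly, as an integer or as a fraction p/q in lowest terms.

Part 1: remainder = value at the root: -2*(-2)^3 - 3*(-2)^2 - 1*(-2)^1 - 3 = (16) + (-12) + (2) + (-3) = 3; answer 3
Part 2: B1 = 3; m = -30; a(2) = -3*(33) - 3*(-30) = -9; iterating: a(2)=-9, a(3)=-72, a(4)=243, a(5)=-513, a(6)=810, a(7)=-891, a(8)=243, a(9)=1944; answer 1944
Part 3: B2 = 1944; r = 9; -3*(9)^4 + 3*(9)^3 + 9*(9)^2 + 9*(9)^1 - 1 = (-19683) + (2187) + (729) + (81) + (-1) = -16687; answer -16687

-16687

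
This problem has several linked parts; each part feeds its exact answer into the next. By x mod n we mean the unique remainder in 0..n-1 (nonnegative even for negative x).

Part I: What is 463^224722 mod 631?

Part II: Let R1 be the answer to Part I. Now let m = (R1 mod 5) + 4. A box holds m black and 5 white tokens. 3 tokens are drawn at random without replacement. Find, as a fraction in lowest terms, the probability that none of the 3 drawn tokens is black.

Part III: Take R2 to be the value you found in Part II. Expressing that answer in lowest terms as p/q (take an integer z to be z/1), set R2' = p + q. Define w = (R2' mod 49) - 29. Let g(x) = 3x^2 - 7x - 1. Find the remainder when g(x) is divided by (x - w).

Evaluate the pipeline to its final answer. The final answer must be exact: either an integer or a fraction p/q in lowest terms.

Part I: squarings mod 631: 463^1=463, 463^2=460, 463^4=215, 463^8=162, 463^16=373, 463^32=309, 463^64=200, 463^128=247, 463^256=433, 463^512=82, 463^1024=414, 463^2048=395, 463^4096=168, 463^8192=460, 463^16384=215, 463^32768=162, 463^65536=373, 463^131072=309; 463^224722 = 463^2 * 463^16 * 463^64 * 463^128 * 463^256 * 463^1024 * 463^2048 * 463^8192 * 463^16384 * 463^65536 * 463^131072 = 178 (mod 631); answer 178
Part II: R1 = 178; m = 7; total draws C(12,3) = 220; favorable C(5,3) = 10; P = 1/22; answer 1/22
Part III: R2 = 1/22; threaded value p + q = 23; w = -6; remainder = value at the root: 3*(-6)^2 - 7*(-6)^1 - 1 = (108) + (42) + (-1) = 149; answer 149

149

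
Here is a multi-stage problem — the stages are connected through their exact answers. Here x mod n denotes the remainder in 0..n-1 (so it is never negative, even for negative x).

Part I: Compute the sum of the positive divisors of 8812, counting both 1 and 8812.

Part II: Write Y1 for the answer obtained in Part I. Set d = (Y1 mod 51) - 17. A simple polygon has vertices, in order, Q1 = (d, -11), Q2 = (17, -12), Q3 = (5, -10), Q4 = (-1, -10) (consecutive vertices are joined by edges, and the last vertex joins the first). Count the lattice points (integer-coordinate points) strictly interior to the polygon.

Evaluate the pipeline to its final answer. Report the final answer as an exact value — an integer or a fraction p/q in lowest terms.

Part I: 8812 = 2^2 * 2203; sigma = (1 + 2 + 4) * (1 + 2203) = 7 * 2204 = 15428; answer 15428
Part II: Y1 = 15428; d = 9; cross terms: (9*-12 - 17*-11)=79, (17*-10 - 5*-12)=-110, (5*-10 - -1*-10)=-60, (-1*-11 - 9*-10)=101; twice the area = |10| = 10; area = 5; boundary points = 1 + 2 + 6 + 1 = 10; strictly interior points = area - boundary/2 + 1 = 1; answer 1

1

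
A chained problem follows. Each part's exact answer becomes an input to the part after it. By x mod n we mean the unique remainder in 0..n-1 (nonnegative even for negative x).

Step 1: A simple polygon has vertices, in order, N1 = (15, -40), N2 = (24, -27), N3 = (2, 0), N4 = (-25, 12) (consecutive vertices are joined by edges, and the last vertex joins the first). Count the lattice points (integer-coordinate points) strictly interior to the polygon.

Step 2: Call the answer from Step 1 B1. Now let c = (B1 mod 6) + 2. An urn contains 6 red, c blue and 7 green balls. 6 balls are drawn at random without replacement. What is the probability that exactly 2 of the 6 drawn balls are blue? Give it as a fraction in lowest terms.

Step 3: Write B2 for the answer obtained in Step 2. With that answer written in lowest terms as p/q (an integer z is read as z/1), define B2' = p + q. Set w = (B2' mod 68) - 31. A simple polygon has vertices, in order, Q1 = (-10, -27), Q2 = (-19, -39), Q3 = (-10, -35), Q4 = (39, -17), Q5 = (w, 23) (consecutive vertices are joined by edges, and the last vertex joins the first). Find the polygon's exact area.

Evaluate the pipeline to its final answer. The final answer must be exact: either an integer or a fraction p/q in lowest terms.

1377

Step 1: cross terms: (15*-27 - 24*-40)=555, (24*0 - 2*-27)=54, (2*12 - -25*0)=24, (-25*-40 - 15*12)=820; twice the area = |1453| = 1453; area = 1453/2; boundary points = 1 + 1 + 3 + 4 = 9; strictly interior points = area - boundary/2 + 1 = 723; answer 723
Step 2: B1 = 723; c = 5; total draws C(18,6) = 18564; favorable C(5,2)*C(13,4) = 7150; P = 275/714; answer 275/714
Step 3: B2 = 275/714; threaded value p + q = 989; w = 6; cross terms: (-10*-39 - -19*-27)=-123, (-19*-35 - -10*-39)=275, (-10*-17 - 39*-35)=1535, (39*23 - 6*-17)=999, (6*-27 - -10*23)=68; twice the area = |2754| = 2754; area = 1377; answer 1377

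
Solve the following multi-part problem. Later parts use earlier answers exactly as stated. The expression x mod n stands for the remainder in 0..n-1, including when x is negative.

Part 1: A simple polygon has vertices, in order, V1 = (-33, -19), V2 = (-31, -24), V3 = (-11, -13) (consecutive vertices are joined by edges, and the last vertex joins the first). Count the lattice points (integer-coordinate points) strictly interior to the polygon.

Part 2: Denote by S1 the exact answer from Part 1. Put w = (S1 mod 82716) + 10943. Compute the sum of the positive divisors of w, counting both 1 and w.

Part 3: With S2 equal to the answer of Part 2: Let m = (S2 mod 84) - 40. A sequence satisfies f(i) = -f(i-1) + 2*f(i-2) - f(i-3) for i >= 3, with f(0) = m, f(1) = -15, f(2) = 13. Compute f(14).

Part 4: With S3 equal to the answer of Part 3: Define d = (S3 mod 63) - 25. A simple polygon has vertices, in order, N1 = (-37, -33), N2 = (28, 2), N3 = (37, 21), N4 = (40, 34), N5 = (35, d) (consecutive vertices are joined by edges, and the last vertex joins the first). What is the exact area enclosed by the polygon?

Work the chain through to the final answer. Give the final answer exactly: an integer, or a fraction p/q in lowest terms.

Part 1: cross terms: (-33*-24 - -31*-19)=203, (-31*-13 - -11*-24)=139, (-11*-19 - -33*-13)=-220; twice the area = |122| = 122; area = 61; boundary points = 1 + 1 + 2 = 4; strictly interior points = area - boundary/2 + 1 = 60; answer 60
Part 2: S1 = 60; w = 11003; 11003 is prime, so its only divisors are 1 and 11003; sigma = 1 + 11003 = 11004; answer 11004
Part 3: S2 = 11004; m = -40; f(3) = -1*(13) + 2*(-15) - 1*(-40) = -3; iterating: f(3)=-3, f(4)=44, f(5)=-63, f(6)=154, f(7)=-324, f(8)=695, f(9)=-1497, f(10)=3211, f(11)=-6900, f(12)=14819, f(13)=-31830, f(14)=68368; answer 68368
Part 4: S3 = 68368; d = -12; cross terms: (-37*2 - 28*-33)=850, (28*21 - 37*2)=514, (37*34 - 40*21)=418, (40*-12 - 35*34)=-1670, (35*-33 - -37*-12)=-1599; twice the area = |-1487| = 1487; area = 1487/2; answer 1487/2

1487/2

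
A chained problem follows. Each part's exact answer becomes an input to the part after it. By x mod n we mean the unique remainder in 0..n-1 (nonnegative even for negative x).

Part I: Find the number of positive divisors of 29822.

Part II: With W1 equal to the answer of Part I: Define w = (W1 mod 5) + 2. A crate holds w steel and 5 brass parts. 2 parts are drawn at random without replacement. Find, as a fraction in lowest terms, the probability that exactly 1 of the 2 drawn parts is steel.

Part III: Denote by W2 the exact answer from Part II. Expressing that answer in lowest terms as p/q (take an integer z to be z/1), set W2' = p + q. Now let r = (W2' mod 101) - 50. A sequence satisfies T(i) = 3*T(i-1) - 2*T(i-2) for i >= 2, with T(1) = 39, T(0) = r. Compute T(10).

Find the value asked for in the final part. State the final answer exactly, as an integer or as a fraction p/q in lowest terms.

Part I: 29822 = 2 * 13 * 31 * 37; number of divisors = (1+1) * (1+1) * (1+1) * (1+1) = 16; answer 16
Part II: W1 = 16; w = 3; total draws C(8,2) = 28; favorable C(3,1)*C(5,1) = 15; P = 15/28; answer 15/28
Part III: W2 = 15/28; threaded value p + q = 43; r = -7; T(2) = 3*(39) - 2*(-7) = 131; iterating: T(2)=131, T(3)=315, T(4)=683, T(5)=1419, T(6)=2891, T(7)=5835, T(8)=11723, T(9)=23499, T(10)=47051; answer 47051

47051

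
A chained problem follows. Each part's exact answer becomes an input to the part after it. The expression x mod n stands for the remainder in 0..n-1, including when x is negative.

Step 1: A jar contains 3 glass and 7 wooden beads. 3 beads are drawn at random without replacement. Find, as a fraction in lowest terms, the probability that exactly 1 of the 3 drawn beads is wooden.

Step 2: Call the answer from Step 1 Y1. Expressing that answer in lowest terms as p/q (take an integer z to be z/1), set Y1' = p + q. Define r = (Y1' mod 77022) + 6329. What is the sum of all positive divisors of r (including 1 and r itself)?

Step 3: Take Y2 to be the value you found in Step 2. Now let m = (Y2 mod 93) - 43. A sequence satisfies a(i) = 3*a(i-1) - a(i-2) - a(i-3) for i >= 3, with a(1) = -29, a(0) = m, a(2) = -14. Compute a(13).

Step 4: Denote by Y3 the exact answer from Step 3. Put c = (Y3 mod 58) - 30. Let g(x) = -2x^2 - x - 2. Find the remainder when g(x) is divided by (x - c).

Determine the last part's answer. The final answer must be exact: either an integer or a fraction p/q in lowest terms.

-437

Step 1: total draws C(10,3) = 120; favorable C(7,1)*C(3,2) = 21; P = 7/40; answer 7/40
Step 2: Y1 = 7/40; threaded value p + q = 47; r = 6376; 6376 = 2^3 * 797; sigma = (1 + 2 + 4 + 8) * (1 + 797) = 15 * 798 = 11970; answer 11970
Step 3: Y2 = 11970; m = 23; a(3) = 3*(-14) - 1*(-29) - 1*(23) = -36; iterating: a(3)=-36, a(4)=-65, a(5)=-145, a(6)=-334, a(7)=-792, a(8)=-1897, a(9)=-4565, a(10)=-11006, a(11)=-26556, a(12)=-64097, a(13)=-154729; answer -154729
Step 4: Y3 = -154729; c = -15; remainder = value at the root: -2*(-15)^2 - 1*(-15)^1 - 2 = (-450) + (15) + (-2) = -437; answer -437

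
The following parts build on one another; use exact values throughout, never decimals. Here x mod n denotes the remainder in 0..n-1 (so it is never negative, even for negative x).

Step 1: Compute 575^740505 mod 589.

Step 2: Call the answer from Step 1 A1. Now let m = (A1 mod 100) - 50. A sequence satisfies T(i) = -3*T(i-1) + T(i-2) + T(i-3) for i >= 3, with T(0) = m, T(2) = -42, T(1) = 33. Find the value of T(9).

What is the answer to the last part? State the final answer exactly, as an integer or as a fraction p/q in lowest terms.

146549

Step 1: squarings mod 589: 575^1=575, 575^2=196, 575^4=131, 575^8=80, 575^16=510, 575^32=351, 575^64=100, 575^128=576, 575^256=169, 575^512=289, 575^1024=472, 575^2048=142, 575^4096=138, 575^8192=196, 575^16384=131, 575^32768=80, 575^65536=510, 575^131072=351, 575^262144=100, 575^524288=576; 575^740505 = 575^1 * 575^8 * 575^16 * 575^128 * 575^1024 * 575^2048 * 575^16384 * 575^65536 * 575^131072 * 575^524288 = 30 (mod 589); answer 30
Step 2: A1 = 30; m = -20; T(3) = -3*(-42) + 1*(33) + 1*(-20) = 139; iterating: T(3)=139, T(4)=-426, T(5)=1375, T(6)=-4412, T(7)=14185, T(8)=-45592, T(9)=146549; answer 146549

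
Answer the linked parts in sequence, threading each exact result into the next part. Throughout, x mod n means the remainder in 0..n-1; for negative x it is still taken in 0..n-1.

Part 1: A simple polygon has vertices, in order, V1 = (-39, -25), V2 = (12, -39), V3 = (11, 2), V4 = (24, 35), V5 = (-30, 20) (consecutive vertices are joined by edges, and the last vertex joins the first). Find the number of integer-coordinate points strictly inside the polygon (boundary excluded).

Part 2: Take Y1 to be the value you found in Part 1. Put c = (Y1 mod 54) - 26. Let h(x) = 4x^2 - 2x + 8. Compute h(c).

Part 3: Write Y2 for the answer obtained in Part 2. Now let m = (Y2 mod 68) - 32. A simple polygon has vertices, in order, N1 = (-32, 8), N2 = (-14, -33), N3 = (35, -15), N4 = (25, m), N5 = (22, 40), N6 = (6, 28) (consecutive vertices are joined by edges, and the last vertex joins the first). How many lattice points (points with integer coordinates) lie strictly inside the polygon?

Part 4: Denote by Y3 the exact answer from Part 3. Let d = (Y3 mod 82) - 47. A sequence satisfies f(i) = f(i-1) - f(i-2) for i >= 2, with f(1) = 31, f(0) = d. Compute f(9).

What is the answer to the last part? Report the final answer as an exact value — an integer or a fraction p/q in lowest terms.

Part 1: cross terms: (-39*-39 - 12*-25)=1821, (12*2 - 11*-39)=453, (11*35 - 24*2)=337, (24*20 - -30*35)=1530, (-30*-25 - -39*20)=1530; twice the area = |5671| = 5671; area = 5671/2; boundary points = 1 + 1 + 1 + 3 + 9 = 15; strictly interior points = area - boundary/2 + 1 = 2829; answer 2829
Part 2: Y1 = 2829; c = -5; 4*(-5)^2 - 2*(-5)^1 + 8 = (100) + (10) + (8) = 118; answer 118
Part 3: Y2 = 118; m = 18; cross terms: (-32*-33 - -14*8)=1168, (-14*-15 - 35*-33)=1365, (35*18 - 25*-15)=1005, (25*40 - 22*18)=604, (22*28 - 6*40)=376, (6*8 - -32*28)=944; twice the area = |5462| = 5462; area = 2731; boundary points = 1 + 1 + 1 + 1 + 4 + 2 = 10; strictly interior points = area - boundary/2 + 1 = 2727; answer 2727
Part 4: Y3 = 2727; d = -26; f(2) = 1*(31) - 1*(-26) = 57; iterating: f(2)=57, f(3)=26, f(4)=-31, f(5)=-57, f(6)=-26, f(7)=31, f(8)=57, f(9)=26; answer 26

26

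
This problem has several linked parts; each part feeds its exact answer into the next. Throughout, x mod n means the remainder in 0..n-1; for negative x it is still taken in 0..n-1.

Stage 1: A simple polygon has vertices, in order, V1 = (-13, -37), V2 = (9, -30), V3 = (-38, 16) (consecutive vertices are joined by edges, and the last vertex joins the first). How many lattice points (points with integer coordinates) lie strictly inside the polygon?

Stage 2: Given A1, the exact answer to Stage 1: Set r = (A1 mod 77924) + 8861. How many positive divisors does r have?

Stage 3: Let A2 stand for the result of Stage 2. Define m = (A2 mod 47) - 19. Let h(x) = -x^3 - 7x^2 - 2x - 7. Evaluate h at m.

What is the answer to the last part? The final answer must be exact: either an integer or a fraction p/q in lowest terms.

Stage 1: cross terms: (-13*-30 - 9*-37)=723, (9*16 - -38*-30)=-996, (-38*-37 - -13*16)=1614; twice the area = |1341| = 1341; area = 1341/2; boundary points = 1 + 1 + 1 = 3; strictly interior points = area - boundary/2 + 1 = 670; answer 670
Stage 2: A1 = 670; r = 9531; 9531 = 3^3 * 353; number of divisors = (3+1) * (1+1) = 8; answer 8
Stage 3: A2 = 8; m = -11; -1*(-11)^3 - 7*(-11)^2 - 2*(-11)^1 - 7 = (1331) + (-847) + (22) + (-7) = 499; answer 499

499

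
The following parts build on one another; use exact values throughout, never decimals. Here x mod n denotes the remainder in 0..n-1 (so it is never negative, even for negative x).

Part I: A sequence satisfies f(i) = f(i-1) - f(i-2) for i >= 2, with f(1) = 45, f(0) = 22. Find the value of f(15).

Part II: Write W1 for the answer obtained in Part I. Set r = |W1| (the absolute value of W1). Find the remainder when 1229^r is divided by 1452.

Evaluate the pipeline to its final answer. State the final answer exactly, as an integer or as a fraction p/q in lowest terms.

Part I: f(2) = 1*(45) - 1*(22) = 23; iterating: f(2)=23, f(3)=-22, f(4)=-45, f(5)=-23, f(6)=22, f(7)=45, f(8)=23, f(9)=-22, f(10)=-45, f(11)=-23, f(12)=22, f(13)=45, f(14)=23, f(15)=-22; answer -22
Part II: W1 = -22; r = 22; squarings mod 1452: 1229^1=1229, 1229^2=361, 1229^4=1093, 1229^8=1105, 1229^16=1345; 1229^22 = 1229^2 * 1229^4 * 1229^16 = 493 (mod 1452); answer 493

493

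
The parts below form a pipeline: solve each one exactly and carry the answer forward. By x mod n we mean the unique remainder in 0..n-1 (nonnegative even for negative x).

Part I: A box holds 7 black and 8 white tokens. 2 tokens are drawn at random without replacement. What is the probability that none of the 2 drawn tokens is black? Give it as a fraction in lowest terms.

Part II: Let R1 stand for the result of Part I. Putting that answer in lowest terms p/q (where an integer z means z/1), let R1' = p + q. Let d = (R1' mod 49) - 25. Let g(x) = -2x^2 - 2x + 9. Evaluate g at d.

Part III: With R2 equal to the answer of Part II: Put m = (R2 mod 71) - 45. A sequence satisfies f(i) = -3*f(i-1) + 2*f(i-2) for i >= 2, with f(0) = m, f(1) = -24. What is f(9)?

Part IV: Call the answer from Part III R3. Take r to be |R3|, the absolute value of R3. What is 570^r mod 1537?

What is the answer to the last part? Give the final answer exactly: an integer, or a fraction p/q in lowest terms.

Part I: total draws C(15,2) = 105; favorable C(8,2) = 28; P = 4/15; answer 4/15
Part II: R1 = 4/15; threaded value p + q = 19; d = -6; -2*(-6)^2 - 2*(-6)^1 + 9 = (-72) + (12) + (9) = -51; answer -51
Part III: R2 = -51; m = -25; f(2) = -3*(-24) + 2*(-25) = 22; iterating: f(2)=22, f(3)=-114, f(4)=386, f(5)=-1386, f(6)=4930, f(7)=-17562, f(8)=62546, f(9)=-222762; answer -222762
Part IV: R3 = -222762; r = 222762; squarings mod 1537: 570^1=570, 570^2=593, 570^4=1213, 570^8=460, 570^16=1031, 570^32=894, 570^64=1533, 570^128=16, 570^256=256, 570^512=982, 570^1024=625, 570^2048=227, 570^4096=808, 570^8192=1176, 570^16384=1213, 570^32768=460, 570^65536=1031, 570^131072=894; 570^222762 = 570^2 * 570^8 * 570^32 * 570^512 * 570^1024 * 570^8192 * 570^16384 * 570^65536 * 570^131072 = 439 (mod 1537); answer 439

439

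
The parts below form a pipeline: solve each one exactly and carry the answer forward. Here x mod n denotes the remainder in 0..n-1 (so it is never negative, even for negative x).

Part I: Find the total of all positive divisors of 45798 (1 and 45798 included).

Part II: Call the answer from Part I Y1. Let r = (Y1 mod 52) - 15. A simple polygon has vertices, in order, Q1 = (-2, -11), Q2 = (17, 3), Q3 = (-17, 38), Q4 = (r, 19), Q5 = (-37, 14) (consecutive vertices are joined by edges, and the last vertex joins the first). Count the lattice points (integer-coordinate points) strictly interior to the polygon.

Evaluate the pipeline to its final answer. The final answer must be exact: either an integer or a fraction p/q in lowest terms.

879

Part I: 45798 = 2 * 3 * 17 * 449; sigma = (1 + 2) * (1 + 3) * (1 + 17) * (1 + 449) = 3 * 4 * 18 * 450 = 97200; answer 97200
Part II: Y1 = 97200; r = -3; cross terms: (-2*3 - 17*-11)=181, (17*38 - -17*3)=697, (-17*19 - -3*38)=-209, (-3*14 - -37*19)=661, (-37*-11 - -2*14)=435; twice the area = |1765| = 1765; area = 1765/2; boundary points = 1 + 1 + 1 + 1 + 5 = 9; strictly interior points = area - boundary/2 + 1 = 879; answer 879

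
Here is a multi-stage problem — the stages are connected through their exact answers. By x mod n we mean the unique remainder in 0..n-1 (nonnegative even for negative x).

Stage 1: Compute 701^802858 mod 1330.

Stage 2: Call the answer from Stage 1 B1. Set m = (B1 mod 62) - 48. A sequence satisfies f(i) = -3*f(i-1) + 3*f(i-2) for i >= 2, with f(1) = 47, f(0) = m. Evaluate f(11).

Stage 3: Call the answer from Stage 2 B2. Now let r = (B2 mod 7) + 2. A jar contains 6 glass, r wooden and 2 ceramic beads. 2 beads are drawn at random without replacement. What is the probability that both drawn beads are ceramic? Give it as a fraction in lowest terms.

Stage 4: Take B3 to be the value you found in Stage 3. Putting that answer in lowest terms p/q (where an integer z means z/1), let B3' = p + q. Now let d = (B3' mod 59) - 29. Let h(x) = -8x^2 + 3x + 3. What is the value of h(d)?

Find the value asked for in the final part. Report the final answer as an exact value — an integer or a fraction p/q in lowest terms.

-3588

Stage 1: squarings mod 1330: 701^1=701, 701^2=631, 701^4=491, 701^8=351, 701^16=841, 701^32=1051, 701^64=701, 701^128=631, 701^256=491, 701^512=351, 701^1024=841, 701^2048=1051, 701^4096=701, 701^8192=631, 701^16384=491, 701^32768=351, 701^65536=841, 701^131072=1051, 701^262144=701, 701^524288=631; 701^802858 = 701^2 * 701^8 * 701^32 * 701^16384 * 701^262144 * 701^524288 = 491 (mod 1330); answer 491
Stage 2: B1 = 491; m = 9; f(2) = -3*(47) + 3*(9) = -114; iterating: f(2)=-114, f(3)=483, f(4)=-1791, f(5)=6822, f(6)=-25839, f(7)=97983, f(8)=-371466, f(9)=1408347, f(10)=-5339439, f(11)=20243358; answer 20243358
Stage 3: B2 = 20243358; r = 4; total draws C(12,2) = 66; favorable C(2,2) = 1; P = 1/66; answer 1/66
Stage 4: B3 = 1/66; threaded value p + q = 67; d = -21; -8*(-21)^2 + 3*(-21)^1 + 3 = (-3528) + (-63) + (3) = -3588; answer -3588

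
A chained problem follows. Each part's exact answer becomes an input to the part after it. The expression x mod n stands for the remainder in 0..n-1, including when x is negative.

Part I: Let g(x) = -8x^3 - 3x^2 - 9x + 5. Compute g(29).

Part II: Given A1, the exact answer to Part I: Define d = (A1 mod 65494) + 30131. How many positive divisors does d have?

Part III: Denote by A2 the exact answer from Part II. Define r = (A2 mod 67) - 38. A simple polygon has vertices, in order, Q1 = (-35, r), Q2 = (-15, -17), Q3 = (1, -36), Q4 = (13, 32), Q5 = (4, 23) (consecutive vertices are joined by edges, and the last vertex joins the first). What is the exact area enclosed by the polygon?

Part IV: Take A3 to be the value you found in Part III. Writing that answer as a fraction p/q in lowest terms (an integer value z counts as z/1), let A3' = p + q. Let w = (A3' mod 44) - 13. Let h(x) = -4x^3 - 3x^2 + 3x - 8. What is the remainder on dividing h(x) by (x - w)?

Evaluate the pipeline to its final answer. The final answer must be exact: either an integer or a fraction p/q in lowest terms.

Part I: -8*(29)^3 - 3*(29)^2 - 9*(29)^1 + 5 = (-195112) + (-2523) + (-261) + (5) = -197891; answer -197891
Part II: A1 = -197891; d = 94216; 94216 = 2^3 * 11777; number of divisors = (3+1) * (1+1) = 8; answer 8
Part III: A2 = 8; r = -30; cross terms: (-35*-17 - -15*-30)=145, (-15*-36 - 1*-17)=557, (1*32 - 13*-36)=500, (13*23 - 4*32)=171, (4*-30 - -35*23)=685; twice the area = |2058| = 2058; area = 1029; answer 1029
Part IV: A3 = 1029; threaded value p + q = 1030; w = 5; remainder = value at the root: -4*(5)^3 - 3*(5)^2 + 3*(5)^1 - 8 = (-500) + (-75) + (15) + (-8) = -568; answer -568

-568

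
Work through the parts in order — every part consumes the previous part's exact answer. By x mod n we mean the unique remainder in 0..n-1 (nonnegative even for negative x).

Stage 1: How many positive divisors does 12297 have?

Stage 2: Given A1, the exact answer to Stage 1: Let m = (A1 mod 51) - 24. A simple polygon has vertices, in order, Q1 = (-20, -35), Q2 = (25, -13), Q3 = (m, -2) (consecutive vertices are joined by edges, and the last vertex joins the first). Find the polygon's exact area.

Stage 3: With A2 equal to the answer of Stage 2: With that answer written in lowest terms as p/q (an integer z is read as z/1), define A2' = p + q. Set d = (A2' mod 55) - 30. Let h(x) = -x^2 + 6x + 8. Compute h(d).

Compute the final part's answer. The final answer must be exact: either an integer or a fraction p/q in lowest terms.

Stage 1: 12297 = 3 * 4099; number of divisors = (1+1) * (1+1) = 4; answer 4
Stage 2: A1 = 4; m = -20; cross terms: (-20*-13 - 25*-35)=1135, (25*-2 - -20*-13)=-310, (-20*-35 - -20*-2)=660; twice the area = |1485| = 1485; area = 1485/2; answer 1485/2
Stage 3: A2 = 1485/2; threaded value p + q = 1487; d = -28; -1*(-28)^2 + 6*(-28)^1 + 8 = (-784) + (-168) + (8) = -944; answer -944

-944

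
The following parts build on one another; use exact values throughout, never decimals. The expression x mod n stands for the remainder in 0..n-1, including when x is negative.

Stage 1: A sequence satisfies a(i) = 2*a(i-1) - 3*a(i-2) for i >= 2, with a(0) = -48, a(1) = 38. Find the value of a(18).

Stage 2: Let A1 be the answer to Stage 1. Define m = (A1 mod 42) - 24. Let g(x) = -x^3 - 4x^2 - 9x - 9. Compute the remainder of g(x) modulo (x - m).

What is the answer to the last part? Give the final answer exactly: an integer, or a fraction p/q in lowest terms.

Stage 1: a(2) = 2*(38) - 3*(-48) = 220; iterating: a(2)=220, a(3)=326, a(4)=-8, a(5)=-994, a(6)=-1964, a(7)=-946, a(8)=4000, a(9)=10838, a(10)=9676, a(11)=-13162, a(12)=-55352, a(13)=-71218, a(14)=23620, a(15)=260894, a(16)=450928, a(17)=119174, a(18)=-1114436; answer -1114436
Stage 2: A1 = -1114436; m = 10; remainder = value at the root: -1*(10)^3 - 4*(10)^2 - 9*(10)^1 - 9 = (-1000) + (-400) + (-90) + (-9) = -1499; answer -1499

-1499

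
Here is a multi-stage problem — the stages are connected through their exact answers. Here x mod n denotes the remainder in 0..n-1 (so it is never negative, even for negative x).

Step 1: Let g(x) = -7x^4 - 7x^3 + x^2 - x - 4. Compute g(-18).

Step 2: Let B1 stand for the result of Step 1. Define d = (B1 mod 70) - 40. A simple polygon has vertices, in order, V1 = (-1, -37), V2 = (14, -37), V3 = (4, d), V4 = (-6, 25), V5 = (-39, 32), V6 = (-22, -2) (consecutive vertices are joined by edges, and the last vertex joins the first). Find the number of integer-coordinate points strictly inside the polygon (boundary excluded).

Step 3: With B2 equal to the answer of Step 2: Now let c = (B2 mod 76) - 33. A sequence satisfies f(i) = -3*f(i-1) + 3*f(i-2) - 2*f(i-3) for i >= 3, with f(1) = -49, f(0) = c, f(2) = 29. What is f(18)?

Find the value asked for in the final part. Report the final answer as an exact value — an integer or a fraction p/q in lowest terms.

Step 1: -7*(-18)^4 - 7*(-18)^3 + 1*(-18)^2 - 1*(-18)^1 - 4 = (-734832) + (40824) + (324) + (18) + (-4) = -693670; answer -693670
Step 2: B1 = -693670; d = -10; cross terms: (-1*-37 - 14*-37)=555, (14*-10 - 4*-37)=8, (4*25 - -6*-10)=40, (-6*32 - -39*25)=783, (-39*-2 - -22*32)=782, (-22*-37 - -1*-2)=812; twice the area = |2980| = 2980; area = 1490; boundary points = 15 + 1 + 5 + 1 + 17 + 7 = 46; strictly interior points = area - boundary/2 + 1 = 1468; answer 1468
Step 3: B2 = 1468; c = -9; f(3) = -3*(29) + 3*(-49) - 2*(-9) = -216; iterating: f(3)=-216, f(4)=833, f(5)=-3205, f(6)=12546, f(7)=-48919, f(8)=190805, f(9)=-744264, f(10)=2903045, f(11)=-11323537, f(12)=44168274, f(13)=-172281523, f(14)=671996465, f(15)=-2621170512, f(16)=10224063977, f(17)=-39879696397, f(18)=155553622146; answer 155553622146

155553622146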